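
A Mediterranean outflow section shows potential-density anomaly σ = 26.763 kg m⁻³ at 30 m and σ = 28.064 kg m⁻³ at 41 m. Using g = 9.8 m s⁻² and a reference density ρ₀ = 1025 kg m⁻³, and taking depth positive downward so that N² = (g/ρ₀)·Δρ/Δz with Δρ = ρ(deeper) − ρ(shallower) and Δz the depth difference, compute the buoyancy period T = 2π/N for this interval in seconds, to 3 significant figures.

Δρ = 1028.064 − 1026.763 = 1.301 kg m⁻³ over Δz = 41 − 30 = 11 m.
N² = (9.8/1025) × (1.301/11) = 1.1308 × 10⁻³ s⁻².
N = √(1.1308 × 10⁻³) = 0.033627 rad s⁻¹, so T = 2π/N = 186.85 s ≈ 187 s.
N² > 0, so the interval is statically stable.

187 s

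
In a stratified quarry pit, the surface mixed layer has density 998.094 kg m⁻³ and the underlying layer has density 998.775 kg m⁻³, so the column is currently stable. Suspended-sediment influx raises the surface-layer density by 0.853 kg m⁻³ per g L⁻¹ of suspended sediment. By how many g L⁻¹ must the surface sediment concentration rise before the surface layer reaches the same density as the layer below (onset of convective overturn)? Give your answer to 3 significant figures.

0.798 g L⁻¹

Density deficit of the surface layer: 998.775 − 998.094 = 0.681 kg m⁻³.
Required change = 0.681 / 0.853 = 0.798 g L⁻¹.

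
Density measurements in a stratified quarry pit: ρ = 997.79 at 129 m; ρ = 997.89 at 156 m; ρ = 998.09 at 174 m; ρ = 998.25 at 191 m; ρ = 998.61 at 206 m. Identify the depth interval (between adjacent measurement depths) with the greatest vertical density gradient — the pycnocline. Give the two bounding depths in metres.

191–206 m

Compute the density gradient over each adjacent pair:
  129–156 m: Δρ/Δz = 0.10/27 = 3.7 × 10⁻³ kg m⁻⁴
  156–174 m: Δρ/Δz = 0.20/18 = 0.011 kg m⁻⁴
  174–191 m: Δρ/Δz = 0.16/17 = 9.4 × 10⁻³ kg m⁻⁴
  191–206 m: Δρ/Δz = 0.36/15 = 0.024 kg m⁻⁴
The largest gradient is in the 191–206 m interval — the pycnocline.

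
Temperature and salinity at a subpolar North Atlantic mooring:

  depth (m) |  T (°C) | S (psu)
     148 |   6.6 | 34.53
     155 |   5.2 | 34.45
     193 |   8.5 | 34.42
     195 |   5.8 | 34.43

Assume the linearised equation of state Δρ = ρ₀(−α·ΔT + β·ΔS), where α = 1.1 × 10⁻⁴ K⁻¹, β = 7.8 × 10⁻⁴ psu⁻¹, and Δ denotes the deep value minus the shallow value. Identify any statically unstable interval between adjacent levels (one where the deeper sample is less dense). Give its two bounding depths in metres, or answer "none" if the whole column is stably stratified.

155–193 m

Evaluate Δρ/ρ₀ = −αΔT + βΔS across each adjacent pair:
  148–155 m: −αΔT+βΔS = −(1.1 × 10⁻⁴)(-1.4)+(7.8 × 10⁻⁴)(-0.08) = 9.2 × 10⁻⁵ → stable
  155–193 m: −αΔT+βΔS = −(1.1 × 10⁻⁴)(+3.3)+(7.8 × 10⁻⁴)(-0.03) = -3.9 × 10⁻⁴ → UNSTABLE
  193–195 m: −αΔT+βΔS = −(1.1 × 10⁻⁴)(-2.7)+(7.8 × 10⁻⁴)(+0.01) = 3.0 × 10⁻⁴ → stable
The 155–193 m interval has Δρ < 0: lighter water underlies denser water.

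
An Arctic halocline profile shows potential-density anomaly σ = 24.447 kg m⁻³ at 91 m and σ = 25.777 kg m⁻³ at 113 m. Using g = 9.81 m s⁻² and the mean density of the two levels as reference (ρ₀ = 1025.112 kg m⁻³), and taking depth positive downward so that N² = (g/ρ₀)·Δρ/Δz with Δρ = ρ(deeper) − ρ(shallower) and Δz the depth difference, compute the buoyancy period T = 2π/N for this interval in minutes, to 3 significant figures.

4.35 min

Δρ = 1025.777 − 1024.447 = 1.330 kg m⁻³ over Δz = 113 − 91 = 22 m.
N² = (9.81/1025.112) × (1.330/22) = 5.7853 × 10⁻⁴ s⁻².
N = √(5.7853 × 10⁻⁴) = 0.024053 rad s⁻¹, so T = 2π/N = 261.22 s = 4.3537 min ≈ 4.35 min.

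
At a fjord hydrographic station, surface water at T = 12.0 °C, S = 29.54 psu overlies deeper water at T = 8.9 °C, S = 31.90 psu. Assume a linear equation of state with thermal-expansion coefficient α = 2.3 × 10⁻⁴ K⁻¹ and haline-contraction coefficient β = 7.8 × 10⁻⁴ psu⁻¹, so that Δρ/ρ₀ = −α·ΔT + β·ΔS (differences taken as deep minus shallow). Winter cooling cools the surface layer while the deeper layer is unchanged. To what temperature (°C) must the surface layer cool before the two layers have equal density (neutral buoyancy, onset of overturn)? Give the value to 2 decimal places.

Neutral buoyancy requires Δρ = 0, i.e. −α(T_deep − T_surf′) + β(S_deep − S_surf) = 0.
T_surf′ = T_deep − (β/α)·ΔS = 8.9 − (7.8 × 10⁻⁴/2.3 × 10⁻⁴)·(+2.36) = 0.8965 °C.
Cooling required: 12.0 − (0.8965) = 11.1035 °C.

0.90 °C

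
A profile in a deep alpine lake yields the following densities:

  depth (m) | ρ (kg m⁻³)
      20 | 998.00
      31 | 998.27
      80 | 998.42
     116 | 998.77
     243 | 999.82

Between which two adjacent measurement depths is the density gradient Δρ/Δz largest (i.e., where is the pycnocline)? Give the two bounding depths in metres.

Compute the density gradient over each adjacent pair:
  20–31 m: Δρ/Δz = 0.27/11 = 0.025 kg m⁻⁴
  31–80 m: Δρ/Δz = 0.15/49 = 3.1 × 10⁻³ kg m⁻⁴
  80–116 m: Δρ/Δz = 0.35/36 = 9.7 × 10⁻³ kg m⁻⁴
  116–243 m: Δρ/Δz = 1.05/127 = 8.3 × 10⁻³ kg m⁻⁴
The largest gradient is in the 20–31 m interval — the pycnocline.

20–31 m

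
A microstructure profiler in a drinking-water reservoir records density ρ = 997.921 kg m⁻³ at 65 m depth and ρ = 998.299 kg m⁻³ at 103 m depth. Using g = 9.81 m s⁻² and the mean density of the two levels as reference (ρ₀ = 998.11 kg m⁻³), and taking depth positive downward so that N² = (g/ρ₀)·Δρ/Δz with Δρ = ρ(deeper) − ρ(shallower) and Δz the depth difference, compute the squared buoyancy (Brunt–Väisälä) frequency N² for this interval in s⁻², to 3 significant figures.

Δρ = 998.299 − 997.921 = 0.378 kg m⁻³ over Δz = 103 − 65 = 38 m.
N² = (9.81/998.11) × (0.378/38) = 9.7768 × 10⁻⁵ s⁻² ≈ 9.78 × 10⁻⁵ s⁻².

9.78 × 10⁻⁵ s⁻²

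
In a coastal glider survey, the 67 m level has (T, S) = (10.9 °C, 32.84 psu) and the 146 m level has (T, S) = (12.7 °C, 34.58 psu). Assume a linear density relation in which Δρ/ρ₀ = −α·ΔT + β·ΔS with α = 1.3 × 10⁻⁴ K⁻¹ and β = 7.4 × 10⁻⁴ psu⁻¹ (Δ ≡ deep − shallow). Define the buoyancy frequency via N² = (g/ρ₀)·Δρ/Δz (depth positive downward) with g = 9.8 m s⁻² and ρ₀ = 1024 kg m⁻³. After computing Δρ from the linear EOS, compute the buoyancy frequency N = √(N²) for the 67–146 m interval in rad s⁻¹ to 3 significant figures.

ΔT = +1.8 K, ΔS = +1.74 psu (deep − shallow).
Δρ/ρ₀ = −αΔT + βΔS = -2.34 × 10⁻⁴ + 1.2876 × 10⁻³ = 1.0536 × 10⁻³, so Δρ ≈ 1.079 kg m⁻³.
N² = (g/ρ₀)·Δρ/Δz = g·(Δρ/ρ₀)/Δz = 9.8 × 1.0536 × 10⁻³ / 79 = 1.3070 × 10⁻⁴ s⁻².
N = √(1.3070 × 10⁻⁴) = 0.011432 rad s⁻¹ ≈ 0.0114 rad s⁻¹.

0.0114 rad s⁻¹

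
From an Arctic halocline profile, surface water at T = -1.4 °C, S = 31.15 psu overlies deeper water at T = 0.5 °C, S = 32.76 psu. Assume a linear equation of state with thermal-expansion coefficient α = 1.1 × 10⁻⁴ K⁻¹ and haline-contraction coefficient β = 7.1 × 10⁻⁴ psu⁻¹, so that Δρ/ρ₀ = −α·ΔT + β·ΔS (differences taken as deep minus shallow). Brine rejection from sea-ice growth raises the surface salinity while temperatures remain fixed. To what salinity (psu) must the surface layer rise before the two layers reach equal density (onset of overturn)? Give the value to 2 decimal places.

Neutral buoyancy requires −α(T_deep − T_surf) + β(S_deep − S_surf′) = 0.
S_surf′ = S_deep − (α/β)·ΔT = 32.76 − (1.1 × 10⁻⁴/7.1 × 10⁻⁴)·(+1.9) = 32.4656 psu.
Increase required: 32.4656 − 31.15 = 1.3156 psu.

32.47 psu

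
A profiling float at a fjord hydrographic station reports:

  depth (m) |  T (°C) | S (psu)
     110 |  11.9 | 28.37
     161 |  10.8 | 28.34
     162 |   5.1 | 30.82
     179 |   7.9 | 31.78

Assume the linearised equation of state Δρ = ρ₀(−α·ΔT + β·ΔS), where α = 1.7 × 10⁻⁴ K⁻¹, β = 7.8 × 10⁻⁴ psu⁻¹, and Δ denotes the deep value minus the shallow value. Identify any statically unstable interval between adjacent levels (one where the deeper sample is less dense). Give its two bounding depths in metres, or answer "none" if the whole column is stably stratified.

none

Evaluate Δρ/ρ₀ = −αΔT + βΔS across each adjacent pair:
  110–161 m: −αΔT+βΔS = −(1.7 × 10⁻⁴)(-1.1)+(7.8 × 10⁻⁴)(-0.03) = 1.6 × 10⁻⁴ → stable
  161–162 m: −αΔT+βΔS = −(1.7 × 10⁻⁴)(-5.7)+(7.8 × 10⁻⁴)(+2.48) = 2.9 × 10⁻³ → stable
  162–179 m: −αΔT+βΔS = −(1.7 × 10⁻⁴)(+2.8)+(7.8 × 10⁻⁴)(+0.96) = 2.7 × 10⁻⁴ → stable
Every interval has Δρ > 0: the column is stably stratified throughout.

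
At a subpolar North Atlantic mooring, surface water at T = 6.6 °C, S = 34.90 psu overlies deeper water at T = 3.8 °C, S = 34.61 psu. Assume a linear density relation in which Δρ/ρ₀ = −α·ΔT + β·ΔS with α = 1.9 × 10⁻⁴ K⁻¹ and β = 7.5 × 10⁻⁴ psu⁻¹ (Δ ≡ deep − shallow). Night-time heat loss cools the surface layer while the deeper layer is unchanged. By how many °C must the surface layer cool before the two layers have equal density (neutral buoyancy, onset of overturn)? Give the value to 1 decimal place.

Neutral buoyancy requires Δρ = 0, i.e. −α(T_deep − T_surf′) + β(S_deep − S_surf) = 0.
T_surf′ = T_deep − (β/α)·ΔS = 3.8 − (7.5 × 10⁻⁴/1.9 × 10⁻⁴)·(-0.29) = 4.945 °C.
Cooling required: 6.6 − (4.945) = 1.655 °C.

1.7 °C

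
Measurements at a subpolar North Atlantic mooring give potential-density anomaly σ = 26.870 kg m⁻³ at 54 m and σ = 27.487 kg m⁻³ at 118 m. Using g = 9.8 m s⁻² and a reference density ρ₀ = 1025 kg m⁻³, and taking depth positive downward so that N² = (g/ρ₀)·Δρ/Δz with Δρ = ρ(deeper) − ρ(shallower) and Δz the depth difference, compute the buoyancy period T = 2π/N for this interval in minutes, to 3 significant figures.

10.9 min

Δρ = 1027.487 − 1026.870 = 0.617 kg m⁻³ over Δz = 118 − 54 = 64 m.
N² = (9.8/1025) × (0.617/64) = 9.2174 × 10⁻⁵ s⁻².
N = √(9.2174 × 10⁻⁵) = 9.6007 × 10⁻³ rad s⁻¹, so T = 2π/N = 654.45 s = 10.908 min ≈ 10.9 min.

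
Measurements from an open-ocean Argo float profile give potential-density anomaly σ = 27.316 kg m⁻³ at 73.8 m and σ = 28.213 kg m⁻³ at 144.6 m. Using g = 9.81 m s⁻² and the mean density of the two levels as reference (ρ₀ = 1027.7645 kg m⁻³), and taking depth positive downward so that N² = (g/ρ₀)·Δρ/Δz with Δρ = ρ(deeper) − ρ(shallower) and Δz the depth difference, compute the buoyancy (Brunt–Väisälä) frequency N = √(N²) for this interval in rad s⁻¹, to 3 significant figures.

Δρ = 1028.213 − 1027.316 = 0.897 kg m⁻³ over Δz = 144.6 − 73.8 = 70.8 m.
N² = (9.81/1027.7645) × (0.897/70.8) = 1.2093 × 10⁻⁴ s⁻².
N = √(1.2093 × 10⁻⁴) = 0.010997 rad s⁻¹ ≈ 0.0110 rad s⁻¹.
N² > 0, so the interval is statically stable.

0.0110 rad s⁻¹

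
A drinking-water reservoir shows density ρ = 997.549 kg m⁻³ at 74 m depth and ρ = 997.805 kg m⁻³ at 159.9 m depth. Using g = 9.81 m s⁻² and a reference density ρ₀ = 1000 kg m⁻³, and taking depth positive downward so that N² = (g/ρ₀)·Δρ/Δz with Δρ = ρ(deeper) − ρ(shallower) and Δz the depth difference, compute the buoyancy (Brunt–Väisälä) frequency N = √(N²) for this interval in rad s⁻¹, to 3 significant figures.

5.41 × 10⁻³ rad s⁻¹

Δρ = 997.805 − 997.549 = 0.256 kg m⁻³ over Δz = 159.9 − 74 = 85.9 m.
N² = (9.81/1000) × (0.256/85.9) = 2.9236 × 10⁻⁵ s⁻².
N = √(2.9236 × 10⁻⁵) = 5.4070 × 10⁻³ rad s⁻¹ ≈ 5.41 × 10⁻³ rad s⁻¹.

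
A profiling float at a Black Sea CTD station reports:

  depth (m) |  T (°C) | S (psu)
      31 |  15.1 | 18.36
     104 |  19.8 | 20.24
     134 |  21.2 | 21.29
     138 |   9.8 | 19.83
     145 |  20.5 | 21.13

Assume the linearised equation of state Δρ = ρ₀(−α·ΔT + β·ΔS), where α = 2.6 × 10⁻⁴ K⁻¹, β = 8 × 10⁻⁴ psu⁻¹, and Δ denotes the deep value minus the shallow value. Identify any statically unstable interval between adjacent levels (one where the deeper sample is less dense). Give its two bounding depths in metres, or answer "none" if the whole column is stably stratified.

Evaluate Δρ/ρ₀ = −αΔT + βΔS across each adjacent pair:
  31–104 m: −αΔT+βΔS = −(2.6 × 10⁻⁴)(+4.7)+(8 × 10⁻⁴)(+1.88) = 2.8 × 10⁻⁴ → stable
  104–134 m: −αΔT+βΔS = −(2.6 × 10⁻⁴)(+1.4)+(8 × 10⁻⁴)(+1.05) = 4.8 × 10⁻⁴ → stable
  134–138 m: −αΔT+βΔS = −(2.6 × 10⁻⁴)(-11.4)+(8 × 10⁻⁴)(-1.46) = 1.8 × 10⁻³ → stable
  138–145 m: −αΔT+βΔS = −(2.6 × 10⁻⁴)(+10.7)+(8 × 10⁻⁴)(+1.30) = -1.7 × 10⁻³ → UNSTABLE
The 138–145 m interval has Δρ < 0: lighter water underlies denser water.

138–145 m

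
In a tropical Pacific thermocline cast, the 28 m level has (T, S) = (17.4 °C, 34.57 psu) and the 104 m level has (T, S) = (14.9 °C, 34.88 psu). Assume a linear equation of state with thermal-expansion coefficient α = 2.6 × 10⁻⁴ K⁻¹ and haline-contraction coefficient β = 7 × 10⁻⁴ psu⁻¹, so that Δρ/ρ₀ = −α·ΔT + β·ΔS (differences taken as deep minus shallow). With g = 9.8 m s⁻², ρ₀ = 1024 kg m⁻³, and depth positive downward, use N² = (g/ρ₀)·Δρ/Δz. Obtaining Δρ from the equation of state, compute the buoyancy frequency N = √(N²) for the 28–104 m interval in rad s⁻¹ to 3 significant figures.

ΔT = -2.5 K, ΔS = +0.31 psu (deep − shallow).
Δρ/ρ₀ = −αΔT + βΔS = 6.50 × 10⁻⁴ + 2.17 × 10⁻⁴ = 8.67 × 10⁻⁴, so Δρ ≈ 0.8878 kg m⁻³.
N² = (g/ρ₀)·Δρ/Δz = g·(Δρ/ρ₀)/Δz = 9.8 × 8.67 × 10⁻⁴ / 76 = 1.1180 × 10⁻⁴ s⁻².
N = √(1.1180 × 10⁻⁴) = 0.010574 rad s⁻¹ ≈ 0.0106 rad s⁻¹.

0.0106 rad s⁻¹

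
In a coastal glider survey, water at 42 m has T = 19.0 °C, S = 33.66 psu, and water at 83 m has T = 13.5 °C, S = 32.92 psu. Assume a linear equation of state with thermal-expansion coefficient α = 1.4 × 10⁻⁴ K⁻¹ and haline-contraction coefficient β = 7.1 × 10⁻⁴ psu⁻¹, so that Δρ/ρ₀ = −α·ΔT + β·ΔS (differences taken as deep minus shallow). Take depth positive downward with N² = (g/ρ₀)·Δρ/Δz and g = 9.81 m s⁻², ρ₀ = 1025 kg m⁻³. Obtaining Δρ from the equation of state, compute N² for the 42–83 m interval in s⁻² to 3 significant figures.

5.85 × 10⁻⁵ s⁻²

ΔT = -5.5 K, ΔS = -0.74 psu (deep − shallow).
Δρ/ρ₀ = −αΔT + βΔS = 7.70 × 10⁻⁴ − 5.254 × 10⁻⁴ = 2.446 × 10⁻⁴, so Δρ ≈ 0.2507 kg m⁻³.
N² = (g/ρ₀)·Δρ/Δz = g·(Δρ/ρ₀)/Δz = 9.81 × 2.446 × 10⁻⁴ / 41 = 5.8525 × 10⁻⁵ s⁻² ≈ 5.85 × 10⁻⁵ s⁻².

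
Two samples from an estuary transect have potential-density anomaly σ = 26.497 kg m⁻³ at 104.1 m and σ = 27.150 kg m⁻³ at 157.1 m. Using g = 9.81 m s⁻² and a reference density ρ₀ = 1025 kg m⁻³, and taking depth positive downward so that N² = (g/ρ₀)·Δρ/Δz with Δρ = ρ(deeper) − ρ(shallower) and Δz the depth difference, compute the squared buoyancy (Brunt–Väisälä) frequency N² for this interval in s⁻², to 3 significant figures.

Δρ = 1027.150 − 1026.497 = 0.653 kg m⁻³ over Δz = 157.1 − 104.1 = 53 m.
N² = (9.81/1025) × (0.653/53) = 1.1792 × 10⁻⁴ s⁻² ≈ 1.18 × 10⁻⁴ s⁻².

1.18 × 10⁻⁴ s⁻²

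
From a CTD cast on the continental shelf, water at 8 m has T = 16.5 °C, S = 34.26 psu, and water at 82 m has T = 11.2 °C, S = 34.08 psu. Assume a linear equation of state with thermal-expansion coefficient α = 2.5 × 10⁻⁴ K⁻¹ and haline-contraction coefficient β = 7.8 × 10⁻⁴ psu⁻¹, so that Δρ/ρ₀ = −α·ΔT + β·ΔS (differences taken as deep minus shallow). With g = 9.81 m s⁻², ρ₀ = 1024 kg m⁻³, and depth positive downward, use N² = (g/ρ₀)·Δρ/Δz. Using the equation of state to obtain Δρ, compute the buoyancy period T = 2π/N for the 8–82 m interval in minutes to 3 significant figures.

8.36 min

ΔT = -5.3 K, ΔS = -0.18 psu (deep − shallow).
Δρ/ρ₀ = −αΔT + βΔS = 1.325 × 10⁻³ − 1.404 × 10⁻⁴ = 1.1846 × 10⁻³, so Δρ ≈ 1.213 kg m⁻³.
N² = (g/ρ₀)·Δρ/Δz = g·(Δρ/ρ₀)/Δz = 9.81 × 1.1846 × 10⁻³ / 74 = 1.5704 × 10⁻⁴ s⁻².
N = √(1.5704 × 10⁻⁴) = 0.012532 rad s⁻¹ → T = 2π/N = 501.37 s = 8.3562 min ≈ 8.36 min.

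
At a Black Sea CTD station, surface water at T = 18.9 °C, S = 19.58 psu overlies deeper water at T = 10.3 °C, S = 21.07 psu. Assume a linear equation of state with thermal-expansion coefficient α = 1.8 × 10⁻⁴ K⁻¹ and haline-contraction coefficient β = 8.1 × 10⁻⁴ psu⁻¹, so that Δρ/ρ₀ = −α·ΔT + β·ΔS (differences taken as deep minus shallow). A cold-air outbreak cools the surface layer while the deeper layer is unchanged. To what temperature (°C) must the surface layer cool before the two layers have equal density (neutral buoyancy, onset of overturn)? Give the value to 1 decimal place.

3.6 °C

Neutral buoyancy requires Δρ = 0, i.e. −α(T_deep − T_surf′) + β(S_deep − S_surf) = 0.
T_surf′ = T_deep − (β/α)·ΔS = 10.3 − (8.1 × 10⁻⁴/1.8 × 10⁻⁴)·(+1.49) = 3.595 °C.
Cooling required: 18.9 − (3.595) = 15.305 °C.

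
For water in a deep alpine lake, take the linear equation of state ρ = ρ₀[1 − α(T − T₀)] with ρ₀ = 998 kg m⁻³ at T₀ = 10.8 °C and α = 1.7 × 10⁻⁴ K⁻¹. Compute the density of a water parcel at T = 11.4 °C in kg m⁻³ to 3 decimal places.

T − T₀ = +0.6 K.
Bracket = 1 − α·(+0.6) = 1 + (-1.02 × 10⁻⁴) = 0.9998980.
ρ = 998 × 0.9998980 = 997.898 kg m⁻³.

997.898 kg m⁻³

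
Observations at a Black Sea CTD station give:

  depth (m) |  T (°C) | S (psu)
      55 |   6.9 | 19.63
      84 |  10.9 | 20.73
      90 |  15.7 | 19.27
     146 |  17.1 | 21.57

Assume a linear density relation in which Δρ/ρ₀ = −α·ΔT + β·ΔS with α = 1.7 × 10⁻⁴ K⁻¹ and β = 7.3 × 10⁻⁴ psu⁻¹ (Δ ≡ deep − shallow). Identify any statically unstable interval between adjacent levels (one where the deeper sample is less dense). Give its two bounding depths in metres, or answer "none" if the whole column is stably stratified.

Evaluate Δρ/ρ₀ = −αΔT + βΔS across each adjacent pair:
  55–84 m: −αΔT+βΔS = −(1.7 × 10⁻⁴)(+4.0)+(7.3 × 10⁻⁴)(+1.10) = 1.2 × 10⁻⁴ → stable
  84–90 m: −αΔT+βΔS = −(1.7 × 10⁻⁴)(+4.8)+(7.3 × 10⁻⁴)(-1.46) = -1.9 × 10⁻³ → UNSTABLE
  90–146 m: −αΔT+βΔS = −(1.7 × 10⁻⁴)(+1.4)+(7.3 × 10⁻⁴)(+2.30) = 1.4 × 10⁻³ → stable
The 84–90 m interval has Δρ < 0: lighter water underlies denser water.

84–90 m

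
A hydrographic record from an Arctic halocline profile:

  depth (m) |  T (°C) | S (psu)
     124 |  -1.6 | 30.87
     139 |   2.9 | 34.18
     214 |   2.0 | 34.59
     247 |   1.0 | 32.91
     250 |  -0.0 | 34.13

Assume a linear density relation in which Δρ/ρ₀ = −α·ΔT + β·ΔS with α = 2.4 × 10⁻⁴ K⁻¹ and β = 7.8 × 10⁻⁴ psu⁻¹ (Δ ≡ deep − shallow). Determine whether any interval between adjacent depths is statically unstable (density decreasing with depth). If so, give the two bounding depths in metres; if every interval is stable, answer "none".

214–247 m

Evaluate Δρ/ρ₀ = −αΔT + βΔS across each adjacent pair:
  124–139 m: −αΔT+βΔS = −(2.4 × 10⁻⁴)(+4.5)+(7.8 × 10⁻⁴)(+3.31) = 1.5 × 10⁻³ → stable
  139–214 m: −αΔT+βΔS = −(2.4 × 10⁻⁴)(-0.9)+(7.8 × 10⁻⁴)(+0.41) = 5.4 × 10⁻⁴ → stable
  214–247 m: −αΔT+βΔS = −(2.4 × 10⁻⁴)(-1.0)+(7.8 × 10⁻⁴)(-1.68) = -1.1 × 10⁻³ → UNSTABLE
  247–250 m: −αΔT+βΔS = −(2.4 × 10⁻⁴)(-1.0)+(7.8 × 10⁻⁴)(+1.22) = 1.2 × 10⁻³ → stable
The 214–247 m interval has Δρ < 0: lighter water underlies denser water.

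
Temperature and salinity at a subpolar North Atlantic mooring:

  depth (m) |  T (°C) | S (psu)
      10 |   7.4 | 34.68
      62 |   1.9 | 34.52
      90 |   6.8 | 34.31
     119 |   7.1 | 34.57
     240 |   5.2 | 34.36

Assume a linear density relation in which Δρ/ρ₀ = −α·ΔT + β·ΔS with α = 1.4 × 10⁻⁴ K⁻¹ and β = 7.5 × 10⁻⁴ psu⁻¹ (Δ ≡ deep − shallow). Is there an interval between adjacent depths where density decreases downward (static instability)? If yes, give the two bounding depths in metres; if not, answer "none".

62–90 m

Evaluate Δρ/ρ₀ = −αΔT + βΔS across each adjacent pair:
  10–62 m: −αΔT+βΔS = −(1.4 × 10⁻⁴)(-5.5)+(7.5 × 10⁻⁴)(-0.16) = 6.5 × 10⁻⁴ → stable
  62–90 m: −αΔT+βΔS = −(1.4 × 10⁻⁴)(+4.9)+(7.5 × 10⁻⁴)(-0.21) = -8.4 × 10⁻⁴ → UNSTABLE
  90–119 m: −αΔT+βΔS = −(1.4 × 10⁻⁴)(+0.3)+(7.5 × 10⁻⁴)(+0.26) = 1.5 × 10⁻⁴ → stable
  119–240 m: −αΔT+βΔS = −(1.4 × 10⁻⁴)(-1.9)+(7.5 × 10⁻⁴)(-0.21) = 1.1 × 10⁻⁴ → stable
The 62–90 m interval has Δρ < 0: lighter water underlies denser water.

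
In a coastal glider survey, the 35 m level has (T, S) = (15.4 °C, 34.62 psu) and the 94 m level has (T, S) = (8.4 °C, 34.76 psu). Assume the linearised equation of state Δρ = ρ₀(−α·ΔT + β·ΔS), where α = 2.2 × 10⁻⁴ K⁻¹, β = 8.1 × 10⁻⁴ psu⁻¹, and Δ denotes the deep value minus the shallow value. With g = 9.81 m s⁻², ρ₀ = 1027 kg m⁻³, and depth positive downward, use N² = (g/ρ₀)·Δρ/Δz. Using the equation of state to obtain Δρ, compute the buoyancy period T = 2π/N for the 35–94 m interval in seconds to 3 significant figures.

379 s

ΔT = -7.0 K, ΔS = +0.14 psu (deep − shallow).
Δρ/ρ₀ = −αΔT + βΔS = 1.54 × 10⁻³ + 1.134 × 10⁻⁴ = 1.6534 × 10⁻³, so Δρ ≈ 1.698 kg m⁻³.
N² = (g/ρ₀)·Δρ/Δz = g·(Δρ/ρ₀)/Δz = 9.81 × 1.6534 × 10⁻³ / 59 = 2.7491 × 10⁻⁴ s⁻².
N = √(2.7491 × 10⁻⁴) = 0.016580 rad s⁻¹ → T = 2π/N = 378.96 s ≈ 379 s.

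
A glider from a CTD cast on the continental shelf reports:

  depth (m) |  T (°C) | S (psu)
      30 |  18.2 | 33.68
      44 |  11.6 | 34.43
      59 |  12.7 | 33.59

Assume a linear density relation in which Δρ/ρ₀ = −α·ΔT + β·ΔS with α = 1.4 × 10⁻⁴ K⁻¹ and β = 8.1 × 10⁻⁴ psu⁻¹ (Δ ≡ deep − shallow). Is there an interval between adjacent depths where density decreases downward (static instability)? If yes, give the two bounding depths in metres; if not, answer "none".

44–59 m

Evaluate Δρ/ρ₀ = −αΔT + βΔS across each adjacent pair:
  30–44 m: −αΔT+βΔS = −(1.4 × 10⁻⁴)(-6.6)+(8.1 × 10⁻⁴)(+0.75) = 1.5 × 10⁻³ → stable
  44–59 m: −αΔT+βΔS = −(1.4 × 10⁻⁴)(+1.1)+(8.1 × 10⁻⁴)(-0.84) = -8.3 × 10⁻⁴ → UNSTABLE
The 44–59 m interval has Δρ < 0: lighter water underlies denser water.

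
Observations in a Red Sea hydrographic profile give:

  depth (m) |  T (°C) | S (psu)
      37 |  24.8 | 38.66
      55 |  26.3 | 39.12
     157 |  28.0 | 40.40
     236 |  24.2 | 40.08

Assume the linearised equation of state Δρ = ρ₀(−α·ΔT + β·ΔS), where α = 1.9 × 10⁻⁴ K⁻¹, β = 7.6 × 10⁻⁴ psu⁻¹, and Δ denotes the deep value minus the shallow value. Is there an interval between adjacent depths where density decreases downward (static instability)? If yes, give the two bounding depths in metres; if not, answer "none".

none

Evaluate Δρ/ρ₀ = −αΔT + βΔS across each adjacent pair:
  37–55 m: −αΔT+βΔS = −(1.9 × 10⁻⁴)(+1.5)+(7.6 × 10⁻⁴)(+0.46) = 6.5 × 10⁻⁵ → stable
  55–157 m: −αΔT+βΔS = −(1.9 × 10⁻⁴)(+1.7)+(7.6 × 10⁻⁴)(+1.28) = 6.5 × 10⁻⁴ → stable
  157–236 m: −αΔT+βΔS = −(1.9 × 10⁻⁴)(-3.8)+(7.6 × 10⁻⁴)(-0.32) = 4.8 × 10⁻⁴ → stable
Every interval has Δρ > 0: the column is stably stratified throughout.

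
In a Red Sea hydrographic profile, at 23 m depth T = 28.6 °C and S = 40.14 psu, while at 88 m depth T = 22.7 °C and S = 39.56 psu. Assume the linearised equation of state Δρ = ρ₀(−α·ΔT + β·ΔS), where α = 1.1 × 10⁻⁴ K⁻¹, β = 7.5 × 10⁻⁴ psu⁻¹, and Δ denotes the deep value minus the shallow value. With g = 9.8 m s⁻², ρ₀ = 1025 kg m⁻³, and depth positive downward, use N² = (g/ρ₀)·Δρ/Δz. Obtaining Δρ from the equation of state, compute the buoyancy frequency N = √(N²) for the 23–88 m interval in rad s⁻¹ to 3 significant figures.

ΔT = -5.9 K, ΔS = -0.58 psu (deep − shallow).
Δρ/ρ₀ = −αΔT + βΔS = 6.49 × 10⁻⁴ − 4.35 × 10⁻⁴ = 2.14 × 10⁻⁴, so Δρ ≈ 0.2194 kg m⁻³.
N² = (g/ρ₀)·Δρ/Δz = g·(Δρ/ρ₀)/Δz = 9.8 × 2.14 × 10⁻⁴ / 65 = 3.2265 × 10⁻⁵ s⁻².
N = √(3.2265 × 10⁻⁵) = 5.6802 × 10⁻³ rad s⁻¹ ≈ 5.68 × 10⁻³ rad s⁻¹.

5.68 × 10⁻³ rad s⁻¹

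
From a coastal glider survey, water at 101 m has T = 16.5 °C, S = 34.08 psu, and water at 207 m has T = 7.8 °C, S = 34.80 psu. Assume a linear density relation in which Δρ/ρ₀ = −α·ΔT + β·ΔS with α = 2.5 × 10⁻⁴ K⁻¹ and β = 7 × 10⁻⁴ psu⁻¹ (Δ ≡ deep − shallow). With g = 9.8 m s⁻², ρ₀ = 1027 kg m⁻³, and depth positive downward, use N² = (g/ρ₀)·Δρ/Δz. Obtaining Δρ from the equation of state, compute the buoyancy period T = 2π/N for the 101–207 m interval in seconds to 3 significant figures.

399 s

ΔT = -8.7 K, ΔS = +0.72 psu (deep − shallow).
Δρ/ρ₀ = −αΔT + βΔS = 2.175 × 10⁻³ + 5.04 × 10⁻⁴ = 2.679 × 10⁻³, so Δρ ≈ 2.751 kg m⁻³.
N² = (g/ρ₀)·Δρ/Δz = g·(Δρ/ρ₀)/Δz = 9.8 × 2.679 × 10⁻³ / 106 = 2.4768 × 10⁻⁴ s⁻².
N = √(2.4768 × 10⁻⁴) = 0.015738 rad s⁻¹ → T = 2π/N = 399.24 s ≈ 399 s.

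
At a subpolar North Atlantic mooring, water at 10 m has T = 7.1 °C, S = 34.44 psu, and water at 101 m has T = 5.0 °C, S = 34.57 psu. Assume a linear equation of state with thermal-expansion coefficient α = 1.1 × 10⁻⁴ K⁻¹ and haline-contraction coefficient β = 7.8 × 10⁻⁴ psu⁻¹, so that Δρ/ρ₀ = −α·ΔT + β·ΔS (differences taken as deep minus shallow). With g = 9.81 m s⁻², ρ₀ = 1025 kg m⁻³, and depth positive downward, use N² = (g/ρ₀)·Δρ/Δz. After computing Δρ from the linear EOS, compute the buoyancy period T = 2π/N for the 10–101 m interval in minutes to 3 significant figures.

17.5 min

ΔT = -2.1 K, ΔS = +0.13 psu (deep − shallow).
Δρ/ρ₀ = −αΔT + βΔS = 2.31 × 10⁻⁴ + 1.014 × 10⁻⁴ = 3.324 × 10⁻⁴, so Δρ ≈ 0.3407 kg m⁻³.
N² = (g/ρ₀)·Δρ/Δz = g·(Δρ/ρ₀)/Δz = 9.81 × 3.324 × 10⁻⁴ / 91 = 3.5833 × 10⁻⁵ s⁻².
N = √(3.5833 × 10⁻⁵) = 5.9861 × 10⁻³ rad s⁻¹ → T = 2π/N = 1.0496 × 10³ s = 17.493 min ≈ 17.5 min.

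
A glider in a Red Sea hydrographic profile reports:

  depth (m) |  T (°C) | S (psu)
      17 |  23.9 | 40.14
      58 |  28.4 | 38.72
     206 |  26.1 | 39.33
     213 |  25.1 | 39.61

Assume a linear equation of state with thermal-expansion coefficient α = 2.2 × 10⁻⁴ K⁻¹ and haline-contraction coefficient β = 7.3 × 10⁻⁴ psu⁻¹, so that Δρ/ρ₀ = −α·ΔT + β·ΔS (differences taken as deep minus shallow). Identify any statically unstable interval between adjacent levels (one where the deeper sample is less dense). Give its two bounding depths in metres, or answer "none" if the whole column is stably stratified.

Evaluate Δρ/ρ₀ = −αΔT + βΔS across each adjacent pair:
  17–58 m: −αΔT+βΔS = −(2.2 × 10⁻⁴)(+4.5)+(7.3 × 10⁻⁴)(-1.42) = -2.0 × 10⁻³ → UNSTABLE
  58–206 m: −αΔT+βΔS = −(2.2 × 10⁻⁴)(-2.3)+(7.3 × 10⁻⁴)(+0.61) = 9.5 × 10⁻⁴ → stable
  206–213 m: −αΔT+βΔS = −(2.2 × 10⁻⁴)(-1.0)+(7.3 × 10⁻⁴)(+0.28) = 4.2 × 10⁻⁴ → stable
The 17–58 m interval has Δρ < 0: lighter water underlies denser water.

17–58 m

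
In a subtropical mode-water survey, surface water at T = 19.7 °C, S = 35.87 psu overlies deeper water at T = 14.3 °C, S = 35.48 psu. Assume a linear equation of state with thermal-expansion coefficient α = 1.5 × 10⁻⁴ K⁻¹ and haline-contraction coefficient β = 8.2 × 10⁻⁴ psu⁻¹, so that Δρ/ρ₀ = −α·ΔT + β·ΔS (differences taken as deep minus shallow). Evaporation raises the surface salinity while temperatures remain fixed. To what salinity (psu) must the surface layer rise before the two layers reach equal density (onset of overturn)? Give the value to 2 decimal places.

Neutral buoyancy requires −α(T_deep − T_surf) + β(S_deep − S_surf′) = 0.
S_surf′ = S_deep − (α/β)·ΔT = 35.48 − (1.5 × 10⁻⁴/8.2 × 10⁻⁴)·(-5.4) = 36.4678 psu.
Increase required: 36.4678 − 35.87 = 0.5978 psu.

36.47 psu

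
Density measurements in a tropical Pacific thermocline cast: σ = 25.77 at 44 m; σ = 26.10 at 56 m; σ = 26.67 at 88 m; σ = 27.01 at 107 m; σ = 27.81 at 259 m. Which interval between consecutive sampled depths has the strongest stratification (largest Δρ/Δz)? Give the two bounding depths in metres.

Compute the density gradient over each adjacent pair:
  44–56 m: Δρ/Δz = 0.33/12 = 0.028 kg m⁻⁴
  56–88 m: Δρ/Δz = 0.57/32 = 0.018 kg m⁻⁴
  88–107 m: Δρ/Δz = 0.34/19 = 0.018 kg m⁻⁴
  107–259 m: Δρ/Δz = 0.80/152 = 5.3 × 10⁻³ kg m⁻⁴
The largest gradient is in the 44–56 m interval — the pycnocline.

44–56 m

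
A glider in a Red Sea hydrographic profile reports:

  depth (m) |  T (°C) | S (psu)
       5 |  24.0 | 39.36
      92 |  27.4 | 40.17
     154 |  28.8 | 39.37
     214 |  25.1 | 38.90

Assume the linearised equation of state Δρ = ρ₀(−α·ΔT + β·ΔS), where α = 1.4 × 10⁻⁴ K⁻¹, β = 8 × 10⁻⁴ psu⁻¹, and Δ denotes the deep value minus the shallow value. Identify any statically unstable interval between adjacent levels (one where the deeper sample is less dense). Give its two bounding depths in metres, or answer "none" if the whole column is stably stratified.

Evaluate Δρ/ρ₀ = −αΔT + βΔS across each adjacent pair:
  5–92 m: −αΔT+βΔS = −(1.4 × 10⁻⁴)(+3.4)+(8 × 10⁻⁴)(+0.81) = 1.7 × 10⁻⁴ → stable
  92–154 m: −αΔT+βΔS = −(1.4 × 10⁻⁴)(+1.4)+(8 × 10⁻⁴)(-0.80) = -8.4 × 10⁻⁴ → UNSTABLE
  154–214 m: −αΔT+βΔS = −(1.4 × 10⁻⁴)(-3.7)+(8 × 10⁻⁴)(-0.47) = 1.4 × 10⁻⁴ → stable
The 92–154 m interval has Δρ < 0: lighter water underlies denser water.

92–154 m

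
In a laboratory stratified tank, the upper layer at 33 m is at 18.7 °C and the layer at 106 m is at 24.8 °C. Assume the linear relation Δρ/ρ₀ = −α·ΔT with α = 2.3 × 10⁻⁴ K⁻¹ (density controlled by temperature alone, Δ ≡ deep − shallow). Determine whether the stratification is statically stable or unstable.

ΔT = 24.8 − 18.7 = +6.1 K, so Δρ/ρ₀ = −αΔT = -1.403 × 10⁻³.
Δρ/ρ₀ < 0, so Δρ < 0: deeper water is lighter → statically unstable; the column would overturn.

unstable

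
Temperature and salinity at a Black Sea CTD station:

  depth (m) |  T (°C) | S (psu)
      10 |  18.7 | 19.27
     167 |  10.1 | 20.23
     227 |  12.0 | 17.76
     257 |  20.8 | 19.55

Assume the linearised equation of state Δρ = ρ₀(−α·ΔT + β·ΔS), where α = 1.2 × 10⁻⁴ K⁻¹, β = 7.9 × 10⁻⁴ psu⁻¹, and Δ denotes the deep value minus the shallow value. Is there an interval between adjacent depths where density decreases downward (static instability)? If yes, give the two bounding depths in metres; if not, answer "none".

Evaluate Δρ/ρ₀ = −αΔT + βΔS across each adjacent pair:
  10–167 m: −αΔT+βΔS = −(1.2 × 10⁻⁴)(-8.6)+(7.9 × 10⁻⁴)(+0.96) = 1.8 × 10⁻³ → stable
  167–227 m: −αΔT+βΔS = −(1.2 × 10⁻⁴)(+1.9)+(7.9 × 10⁻⁴)(-2.47) = -2.2 × 10⁻³ → UNSTABLE
  227–257 m: −αΔT+βΔS = −(1.2 × 10⁻⁴)(+8.8)+(7.9 × 10⁻⁴)(+1.79) = 3.6 × 10⁻⁴ → stable
The 167–227 m interval has Δρ < 0: lighter water underlies denser water.

167–227 m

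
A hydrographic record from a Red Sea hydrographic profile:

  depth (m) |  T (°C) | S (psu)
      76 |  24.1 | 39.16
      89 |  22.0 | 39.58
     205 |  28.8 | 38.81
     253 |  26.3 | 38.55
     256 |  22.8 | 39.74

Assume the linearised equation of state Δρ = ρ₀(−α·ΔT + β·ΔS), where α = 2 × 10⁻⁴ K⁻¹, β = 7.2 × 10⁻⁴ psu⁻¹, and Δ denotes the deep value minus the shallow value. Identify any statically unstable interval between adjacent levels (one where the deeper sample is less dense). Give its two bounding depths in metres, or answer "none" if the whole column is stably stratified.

Evaluate Δρ/ρ₀ = −αΔT + βΔS across each adjacent pair:
  76–89 m: −αΔT+βΔS = −(2 × 10⁻⁴)(-2.1)+(7.2 × 10⁻⁴)(+0.42) = 7.2 × 10⁻⁴ → stable
  89–205 m: −αΔT+βΔS = −(2 × 10⁻⁴)(+6.8)+(7.2 × 10⁻⁴)(-0.77) = -1.9 × 10⁻³ → UNSTABLE
  205–253 m: −αΔT+βΔS = −(2 × 10⁻⁴)(-2.5)+(7.2 × 10⁻⁴)(-0.26) = 3.1 × 10⁻⁴ → stable
  253–256 m: −αΔT+βΔS = −(2 × 10⁻⁴)(-3.5)+(7.2 × 10⁻⁴)(+1.19) = 1.6 × 10⁻³ → stable
The 89–205 m interval has Δρ < 0: lighter water underlies denser water.

89–205 m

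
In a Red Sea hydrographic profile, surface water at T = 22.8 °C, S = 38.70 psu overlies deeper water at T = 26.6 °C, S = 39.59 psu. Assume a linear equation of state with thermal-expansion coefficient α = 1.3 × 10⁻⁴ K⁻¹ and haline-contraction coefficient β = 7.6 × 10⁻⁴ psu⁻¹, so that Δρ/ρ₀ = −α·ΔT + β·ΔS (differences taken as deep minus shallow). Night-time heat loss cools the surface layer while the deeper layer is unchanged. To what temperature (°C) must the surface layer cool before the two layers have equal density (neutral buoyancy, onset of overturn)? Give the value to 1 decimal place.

21.4 °C

Neutral buoyancy requires Δρ = 0, i.e. −α(T_deep − T_surf′) + β(S_deep − S_surf) = 0.
T_surf′ = T_deep − (β/α)·ΔS = 26.6 − (7.6 × 10⁻⁴/1.3 × 10⁻⁴)·(+0.89) = 21.397 °C.
Cooling required: 22.8 − (21.397) = 1.403 °C.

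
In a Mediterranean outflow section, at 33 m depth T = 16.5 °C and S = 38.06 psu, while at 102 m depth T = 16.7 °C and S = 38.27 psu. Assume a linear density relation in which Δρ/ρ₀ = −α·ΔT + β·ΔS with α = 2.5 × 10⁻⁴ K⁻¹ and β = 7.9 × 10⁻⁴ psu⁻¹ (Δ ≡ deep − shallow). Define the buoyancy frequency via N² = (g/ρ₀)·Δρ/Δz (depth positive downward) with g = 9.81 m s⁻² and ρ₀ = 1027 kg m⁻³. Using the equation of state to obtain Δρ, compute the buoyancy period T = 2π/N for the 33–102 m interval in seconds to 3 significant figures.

ΔT = +0.2 K, ΔS = +0.21 psu (deep − shallow).
Δρ/ρ₀ = −αΔT + βΔS = -5.00 × 10⁻⁵ + 1.659 × 10⁻⁴ = 1.159 × 10⁻⁴, so Δρ ≈ 0.1190 kg m⁻³.
N² = (g/ρ₀)·Δρ/Δz = g·(Δρ/ρ₀)/Δz = 9.81 × 1.159 × 10⁻⁴ / 69 = 1.6478 × 10⁻⁵ s⁻².
N = √(1.6478 × 10⁻⁵) = 4.0593 × 10⁻³ rad s⁻¹ → T = 2π/N = 1.5478 × 10³ s ≈ 1.55 × 10³ s.

1.55 × 10³ s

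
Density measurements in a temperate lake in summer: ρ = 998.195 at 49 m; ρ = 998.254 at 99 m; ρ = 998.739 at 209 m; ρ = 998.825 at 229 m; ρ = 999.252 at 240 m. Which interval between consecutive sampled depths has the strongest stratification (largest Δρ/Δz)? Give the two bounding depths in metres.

Compute the density gradient over each adjacent pair:
  49–99 m: Δρ/Δz = 0.059/50 = 1.2 × 10⁻³ kg m⁻⁴
  99–209 m: Δρ/Δz = 0.485/110 = 4.4 × 10⁻³ kg m⁻⁴
  209–229 m: Δρ/Δz = 0.086/20 = 4.3 × 10⁻³ kg m⁻⁴
  229–240 m: Δρ/Δz = 0.427/11 = 0.039 kg m⁻⁴
The largest gradient is in the 229–240 m interval — the pycnocline.

229–240 m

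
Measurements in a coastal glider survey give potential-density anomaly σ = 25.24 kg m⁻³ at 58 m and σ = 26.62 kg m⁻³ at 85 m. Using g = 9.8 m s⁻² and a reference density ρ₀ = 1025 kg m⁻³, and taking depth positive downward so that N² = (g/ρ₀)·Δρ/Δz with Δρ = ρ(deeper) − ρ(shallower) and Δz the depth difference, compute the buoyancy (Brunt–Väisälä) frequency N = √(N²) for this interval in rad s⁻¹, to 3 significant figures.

Δρ = 1026.62 − 1025.24 = 1.38 kg m⁻³ over Δz = 85 − 58 = 27 m.
N² = (9.8/1025) × (1.38/27) = 4.8867 × 10⁻⁴ s⁻².
N = √(4.8867 × 10⁻⁴) = 0.022106 rad s⁻¹ ≈ 0.0221 rad s⁻¹.

0.0221 rad s⁻¹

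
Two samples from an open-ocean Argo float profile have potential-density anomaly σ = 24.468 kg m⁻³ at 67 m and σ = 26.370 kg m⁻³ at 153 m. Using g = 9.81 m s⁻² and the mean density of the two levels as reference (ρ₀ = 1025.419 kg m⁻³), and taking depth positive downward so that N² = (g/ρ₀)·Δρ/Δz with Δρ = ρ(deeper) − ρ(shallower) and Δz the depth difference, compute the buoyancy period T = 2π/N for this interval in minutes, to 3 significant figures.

Δρ = 1026.370 − 1024.468 = 1.902 kg m⁻³ over Δz = 153 − 67 = 86 m.
N² = (9.81/1025.419) × (1.902/86) = 2.1158 × 10⁻⁴ s⁻².
N = √(2.1158 × 10⁻⁴) = 0.014546 rad s⁻¹, so T = 2π/N = 431.95 s = 7.1992 min ≈ 7.20 min.
N² > 0, so the interval is statically stable.

7.20 min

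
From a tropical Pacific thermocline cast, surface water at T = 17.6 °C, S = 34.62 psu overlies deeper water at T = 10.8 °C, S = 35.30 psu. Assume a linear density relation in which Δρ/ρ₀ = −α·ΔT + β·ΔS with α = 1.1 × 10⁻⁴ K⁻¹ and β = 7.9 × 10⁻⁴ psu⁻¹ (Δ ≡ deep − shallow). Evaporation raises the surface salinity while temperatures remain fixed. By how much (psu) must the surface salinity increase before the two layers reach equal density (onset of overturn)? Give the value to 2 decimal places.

1.63 psu

Neutral buoyancy requires −α(T_deep − T_surf) + β(S_deep − S_surf′) = 0.
S_surf′ = S_deep − (α/β)·ΔT = 35.30 − (1.1 × 10⁻⁴/7.9 × 10⁻⁴)·(-6.8) = 36.2468 psu.
Increase required: 36.2468 − 34.62 = 1.6268 psu.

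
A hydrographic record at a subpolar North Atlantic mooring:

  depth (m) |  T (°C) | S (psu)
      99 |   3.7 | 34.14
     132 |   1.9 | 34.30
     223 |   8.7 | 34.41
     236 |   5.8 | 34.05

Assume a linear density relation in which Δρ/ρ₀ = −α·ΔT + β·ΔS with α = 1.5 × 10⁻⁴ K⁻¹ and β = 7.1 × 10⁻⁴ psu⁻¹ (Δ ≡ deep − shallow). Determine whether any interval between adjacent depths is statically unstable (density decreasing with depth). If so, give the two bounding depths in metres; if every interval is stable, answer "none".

Evaluate Δρ/ρ₀ = −αΔT + βΔS across each adjacent pair:
  99–132 m: −αΔT+βΔS = −(1.5 × 10⁻⁴)(-1.8)+(7.1 × 10⁻⁴)(+0.16) = 3.8 × 10⁻⁴ → stable
  132–223 m: −αΔT+βΔS = −(1.5 × 10⁻⁴)(+6.8)+(7.1 × 10⁻⁴)(+0.11) = -9.4 × 10⁻⁴ → UNSTABLE
  223–236 m: −αΔT+βΔS = −(1.5 × 10⁻⁴)(-2.9)+(7.1 × 10⁻⁴)(-0.36) = 1.8 × 10⁻⁴ → stable
The 132–223 m interval has Δρ < 0: lighter water underlies denser water.

132–223 m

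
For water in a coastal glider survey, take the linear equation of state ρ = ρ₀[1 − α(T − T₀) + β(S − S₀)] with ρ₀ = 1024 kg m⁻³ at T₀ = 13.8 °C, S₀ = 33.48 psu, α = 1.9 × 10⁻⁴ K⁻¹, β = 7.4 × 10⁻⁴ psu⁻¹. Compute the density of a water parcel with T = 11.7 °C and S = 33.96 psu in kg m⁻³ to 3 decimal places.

1024.772 kg m⁻³

T − T₀ = -2.1 K, S − S₀ = +0.48 psu.
Bracket = 1 − α·(-2.1) + β·(+0.48) = 1 + (7.542 × 10⁻⁴) = 1.0007542.
ρ = 1024 × 1.0007542 = 1024.772 kg m⁻³.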